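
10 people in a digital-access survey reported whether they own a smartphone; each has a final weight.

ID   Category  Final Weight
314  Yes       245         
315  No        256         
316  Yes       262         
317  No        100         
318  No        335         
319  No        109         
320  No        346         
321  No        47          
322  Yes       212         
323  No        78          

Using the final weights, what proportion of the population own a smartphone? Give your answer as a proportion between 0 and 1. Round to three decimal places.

0.361

Sum of weights for 'Yes' = 245 + 262 + 212 = 719
Total weight = 245 + 256 + 262 + 100 + 335 + 109 + 346 + 47 + 212 + 78 = 1990
Weighted proportion = 719 / 1990 = 0.36130653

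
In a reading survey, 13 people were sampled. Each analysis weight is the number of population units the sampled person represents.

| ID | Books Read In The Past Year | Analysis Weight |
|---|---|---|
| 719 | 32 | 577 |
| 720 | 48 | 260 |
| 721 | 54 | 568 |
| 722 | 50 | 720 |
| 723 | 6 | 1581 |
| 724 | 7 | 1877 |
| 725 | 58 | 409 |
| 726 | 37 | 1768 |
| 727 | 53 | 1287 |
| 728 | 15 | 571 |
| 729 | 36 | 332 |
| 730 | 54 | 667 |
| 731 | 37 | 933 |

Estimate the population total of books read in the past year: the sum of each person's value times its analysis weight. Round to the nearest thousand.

Weighted total = 368646

369000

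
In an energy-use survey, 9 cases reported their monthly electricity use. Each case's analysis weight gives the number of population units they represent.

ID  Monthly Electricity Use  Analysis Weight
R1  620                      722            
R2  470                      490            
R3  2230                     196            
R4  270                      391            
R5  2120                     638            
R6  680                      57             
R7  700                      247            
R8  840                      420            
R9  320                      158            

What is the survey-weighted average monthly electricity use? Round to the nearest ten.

960

Weighted sum = 3188170
Sum of weights = 3319
Weighted mean = 3188170 / 3319 = 960.5815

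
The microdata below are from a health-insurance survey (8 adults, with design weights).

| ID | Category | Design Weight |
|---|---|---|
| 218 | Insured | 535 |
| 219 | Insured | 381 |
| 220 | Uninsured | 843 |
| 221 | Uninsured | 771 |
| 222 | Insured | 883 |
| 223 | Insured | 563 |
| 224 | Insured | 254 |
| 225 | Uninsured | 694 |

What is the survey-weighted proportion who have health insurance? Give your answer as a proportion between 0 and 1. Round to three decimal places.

Sum of weights for 'Insured' = 535 + 381 + 883 + 563 + 254 = 2616
Total weight = 535 + 381 + 843 + 771 + 883 + 563 + 254 + 694 = 4924
Weighted proportion = 2616 / 4924 = 0.53127539

0.531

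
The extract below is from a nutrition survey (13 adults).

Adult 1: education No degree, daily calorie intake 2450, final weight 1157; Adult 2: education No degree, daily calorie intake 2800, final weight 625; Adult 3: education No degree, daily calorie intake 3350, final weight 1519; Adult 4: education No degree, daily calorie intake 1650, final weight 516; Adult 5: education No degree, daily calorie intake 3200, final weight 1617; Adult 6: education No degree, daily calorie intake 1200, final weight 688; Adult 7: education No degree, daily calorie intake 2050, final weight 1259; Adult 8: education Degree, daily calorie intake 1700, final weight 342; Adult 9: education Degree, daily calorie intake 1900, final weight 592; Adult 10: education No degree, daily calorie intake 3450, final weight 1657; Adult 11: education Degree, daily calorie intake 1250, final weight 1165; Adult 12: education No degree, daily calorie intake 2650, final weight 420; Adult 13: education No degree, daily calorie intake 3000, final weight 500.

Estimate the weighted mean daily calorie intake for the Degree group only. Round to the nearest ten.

1510

Degree rows: 8, 9, 11
Weighted sum = 1700×342 + 1900×592 + 1250×1165
  = 581400 + 1124800 + 1456250 = 3162450
Sum of weights = 342 + 592 + 1165 = 2099
Weighted mean = 3162450 / 2099 = 1506.646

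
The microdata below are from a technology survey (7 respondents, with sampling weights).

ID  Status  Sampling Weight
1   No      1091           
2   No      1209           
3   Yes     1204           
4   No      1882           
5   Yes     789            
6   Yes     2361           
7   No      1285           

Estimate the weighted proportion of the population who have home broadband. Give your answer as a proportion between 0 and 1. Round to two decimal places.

0.44

Sum of weights for 'Yes' = 1204 + 789 + 2361 = 4354
Total weight = 1091 + 1209 + 1204 + 1882 + 789 + 2361 + 1285 = 9821
Weighted proportion = 4354 / 9821 = 0.44333571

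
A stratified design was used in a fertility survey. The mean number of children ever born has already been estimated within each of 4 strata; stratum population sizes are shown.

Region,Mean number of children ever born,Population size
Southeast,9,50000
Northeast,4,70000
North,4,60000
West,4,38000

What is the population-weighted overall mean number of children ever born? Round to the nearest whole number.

5

Σ Nₕ·x̄ₕ = 9×50000 + 4×70000 + 4×60000 + 4×38000
  = 450000 + 280000 + 240000 + 152000 = 1122000
Σ Nₕ = 218000
Overall mean = 1122000 / 218000 = 5.146789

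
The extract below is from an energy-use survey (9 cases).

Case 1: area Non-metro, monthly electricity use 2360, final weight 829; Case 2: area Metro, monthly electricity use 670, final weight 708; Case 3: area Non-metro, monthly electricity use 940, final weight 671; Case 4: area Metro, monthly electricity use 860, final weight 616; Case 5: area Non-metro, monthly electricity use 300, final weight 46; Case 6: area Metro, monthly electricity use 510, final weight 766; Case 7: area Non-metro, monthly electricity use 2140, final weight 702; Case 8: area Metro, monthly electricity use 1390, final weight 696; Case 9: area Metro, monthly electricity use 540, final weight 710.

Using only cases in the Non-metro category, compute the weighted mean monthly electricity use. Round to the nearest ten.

1830

Non-metro rows: 1, 3, 5, 7
Weighted sum = 2360×829 + 940×671 + 300×46 + 2140×702
  = 4103260
Sum of weights = 2248
Weighted mean = 4103260 / 2248 = 1825.2936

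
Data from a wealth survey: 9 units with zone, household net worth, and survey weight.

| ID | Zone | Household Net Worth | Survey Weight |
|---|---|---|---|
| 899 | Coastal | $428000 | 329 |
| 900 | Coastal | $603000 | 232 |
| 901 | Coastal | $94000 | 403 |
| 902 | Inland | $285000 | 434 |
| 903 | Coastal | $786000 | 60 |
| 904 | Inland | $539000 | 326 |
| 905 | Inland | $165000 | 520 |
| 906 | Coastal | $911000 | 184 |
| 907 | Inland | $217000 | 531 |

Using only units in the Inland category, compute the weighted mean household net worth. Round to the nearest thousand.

276000

Inland rows: 902, 904, 905, 907
Weighted sum = 285000×434 + 539000×326 + 165000×520 + 217000×531
  = 123690000 + 175714000 + 85800000 + 115227000 = 500431000
Sum of weights = 434 + 326 + 520 + 531 = 1811
Weighted mean = 500431000 / 1811 = 276328.55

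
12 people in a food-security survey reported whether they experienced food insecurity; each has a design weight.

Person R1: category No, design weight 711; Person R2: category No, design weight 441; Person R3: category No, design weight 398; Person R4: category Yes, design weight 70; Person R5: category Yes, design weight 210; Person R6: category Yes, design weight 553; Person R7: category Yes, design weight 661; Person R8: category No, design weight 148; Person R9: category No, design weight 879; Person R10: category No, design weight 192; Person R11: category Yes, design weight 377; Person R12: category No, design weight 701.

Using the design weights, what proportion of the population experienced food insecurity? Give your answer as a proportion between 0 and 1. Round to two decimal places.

Sum of weights for 'Yes' = 70 + 210 + 553 + 661 + 377 = 1871
Total weight = 5341
Weighted proportion = 1871 / 5341 = 0.35030893

0.35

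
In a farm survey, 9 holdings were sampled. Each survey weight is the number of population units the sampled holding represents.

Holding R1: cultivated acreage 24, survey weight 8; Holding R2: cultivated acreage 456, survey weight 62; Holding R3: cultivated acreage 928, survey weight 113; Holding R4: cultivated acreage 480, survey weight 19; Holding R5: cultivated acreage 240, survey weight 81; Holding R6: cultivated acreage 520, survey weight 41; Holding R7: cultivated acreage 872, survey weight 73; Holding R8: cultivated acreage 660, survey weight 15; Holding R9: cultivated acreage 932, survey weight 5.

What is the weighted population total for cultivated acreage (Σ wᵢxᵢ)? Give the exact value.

Weighted total = 24×8 + 456×62 + 928×113 + 480×19 + 240×81 + 520×41 + 872×73 + 660×15 + 932×5
  = 261424

261424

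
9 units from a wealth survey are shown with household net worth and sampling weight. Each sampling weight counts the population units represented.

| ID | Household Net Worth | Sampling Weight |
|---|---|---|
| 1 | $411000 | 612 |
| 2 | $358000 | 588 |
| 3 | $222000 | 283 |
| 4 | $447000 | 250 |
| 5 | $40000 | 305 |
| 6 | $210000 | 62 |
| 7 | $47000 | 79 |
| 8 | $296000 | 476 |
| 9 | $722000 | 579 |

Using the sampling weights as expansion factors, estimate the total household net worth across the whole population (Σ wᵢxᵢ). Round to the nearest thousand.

1224479000

Weighted total = 411000×612 + 358000×588 + 222000×283 + 447000×250 + 40000×305 + 210000×62 + 47000×79 + 296000×476 + 722000×579
  = 251532000 + 210504000 + 62826000 + 111750000 + 12200000 + 13020000 + 3713000 + 140896000 + 418038000 = 1224479000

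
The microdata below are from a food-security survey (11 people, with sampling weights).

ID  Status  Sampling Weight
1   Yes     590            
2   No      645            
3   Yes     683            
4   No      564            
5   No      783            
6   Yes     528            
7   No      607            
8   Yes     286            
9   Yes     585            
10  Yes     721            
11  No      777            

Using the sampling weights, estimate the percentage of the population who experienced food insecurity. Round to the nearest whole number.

50

Sum of weights for 'Yes' = 590 + 683 + 528 + 286 + 585 + 721 = 3393
Total weight = 590 + 645 + 683 + 564 + 783 + 528 + 607 + 286 + 585 + 721 + 777 = 6769
Weighted proportion = 3393 / 6769 = 0.50125572 → 50.125572%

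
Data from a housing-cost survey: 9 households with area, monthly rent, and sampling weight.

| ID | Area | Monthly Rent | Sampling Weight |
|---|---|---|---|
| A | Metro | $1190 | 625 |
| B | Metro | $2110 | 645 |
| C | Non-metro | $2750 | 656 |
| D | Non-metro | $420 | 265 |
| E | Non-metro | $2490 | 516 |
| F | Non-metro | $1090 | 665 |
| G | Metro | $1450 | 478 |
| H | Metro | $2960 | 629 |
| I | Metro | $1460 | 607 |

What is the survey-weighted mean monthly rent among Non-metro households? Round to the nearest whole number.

1867

Non-metro rows: C, D, E, F
Weighted sum = 2750×656 + 420×265 + 2490×516 + 1090×665
  = 1804000 + 111300 + 1284840 + 724850 = 3924990
Sum of weights = 656 + 265 + 516 + 665 = 2102
Weighted mean = 3924990 / 2102 = 1867.2645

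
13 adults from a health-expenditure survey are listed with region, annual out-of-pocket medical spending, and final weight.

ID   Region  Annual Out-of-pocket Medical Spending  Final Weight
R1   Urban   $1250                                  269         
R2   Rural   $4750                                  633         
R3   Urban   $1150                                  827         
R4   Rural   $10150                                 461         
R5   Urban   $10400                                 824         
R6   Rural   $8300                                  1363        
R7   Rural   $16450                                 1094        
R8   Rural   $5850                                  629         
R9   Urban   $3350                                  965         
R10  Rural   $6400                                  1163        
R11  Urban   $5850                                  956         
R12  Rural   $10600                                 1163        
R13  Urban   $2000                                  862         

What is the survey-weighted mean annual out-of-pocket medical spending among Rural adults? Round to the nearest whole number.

Rural rows: R2, R4, R6, R7, R8, R10, R12
Weighted sum = 4750×633 + 10150×461 + 8300×1363 + 16450×1094 + 5850×629 + 6400×1163 + 10600×1163
  = 60445750
Sum of weights = 633 + 461 + 1363 + 1094 + 629 + 1163 + 1163 = 6506
Weighted mean = 60445750 / 6506 = 9290.7701

9291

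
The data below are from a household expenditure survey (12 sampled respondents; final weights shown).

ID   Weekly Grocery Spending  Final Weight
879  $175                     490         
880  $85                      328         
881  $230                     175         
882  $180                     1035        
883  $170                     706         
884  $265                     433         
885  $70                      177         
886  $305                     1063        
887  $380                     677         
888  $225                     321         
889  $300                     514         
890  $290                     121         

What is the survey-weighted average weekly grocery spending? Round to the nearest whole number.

Weighted sum = 175×490 + 85×328 + 230×175 + 180×1035 + 170×706 + 265×433 + 70×177 + 305×1063 + 380×677 + 225×321 + 300×514 + 290×121
  = 1430325
Sum of weights = 490 + 328 + 175 + 1035 + 706 + 433 + 177 + 1063 + 677 + 321 + 514 + 121 = 6040
Weighted mean = 1430325 / 6040 = 236.80877

237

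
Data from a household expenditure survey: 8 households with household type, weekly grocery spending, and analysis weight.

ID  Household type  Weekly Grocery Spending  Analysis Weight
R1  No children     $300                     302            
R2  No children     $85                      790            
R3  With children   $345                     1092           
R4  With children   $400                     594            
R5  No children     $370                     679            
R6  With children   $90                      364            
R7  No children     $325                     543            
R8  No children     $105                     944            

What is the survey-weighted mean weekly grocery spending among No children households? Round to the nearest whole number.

210

No children rows: R1, R2, R5, R7, R8
Weighted sum = 300×302 + 85×790 + 370×679 + 325×543 + 105×944
  = 90600 + 67150 + 251230 + 176475 + 99120 = 684575
Sum of weights = 302 + 790 + 679 + 543 + 944 = 3258
Weighted mean = 684575 / 3258 = 210.12124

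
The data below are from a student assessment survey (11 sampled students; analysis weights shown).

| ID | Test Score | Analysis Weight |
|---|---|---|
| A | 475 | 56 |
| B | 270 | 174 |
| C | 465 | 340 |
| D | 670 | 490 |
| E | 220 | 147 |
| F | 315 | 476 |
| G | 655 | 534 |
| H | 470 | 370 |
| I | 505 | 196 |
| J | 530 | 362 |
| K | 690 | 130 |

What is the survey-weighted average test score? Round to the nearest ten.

Weighted sum = 475×56 + 270×174 + 465×340 + 670×490 + 220×147 + 315×476 + 655×534 + 470×370 + 505×196 + 530×362 + 690×130
  = 26600 + 46980 + 158100 + 328300 + 32340 + 149940 + 349770 + 173900 + 98980 + 191860 + 89700 = 1646470
Sum of weights = 56 + 174 + 340 + 490 + 147 + 476 + 534 + 370 + 196 + 362 + 130 = 3275
Weighted mean = 1646470 / 3275 = 502.73893

500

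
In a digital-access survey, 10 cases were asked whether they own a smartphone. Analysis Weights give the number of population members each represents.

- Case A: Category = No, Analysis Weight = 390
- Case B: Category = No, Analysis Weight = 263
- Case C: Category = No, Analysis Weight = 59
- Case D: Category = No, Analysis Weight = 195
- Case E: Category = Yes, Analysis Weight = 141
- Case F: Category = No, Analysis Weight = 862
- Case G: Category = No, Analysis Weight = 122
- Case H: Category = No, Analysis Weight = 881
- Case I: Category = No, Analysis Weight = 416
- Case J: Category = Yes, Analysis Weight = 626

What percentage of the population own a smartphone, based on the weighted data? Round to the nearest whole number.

19

Sum of weights for 'Yes' = 141 + 626 = 767
Total weight = 3955
Weighted proportion = 767 / 3955 = 0.19393173 → 19.393173%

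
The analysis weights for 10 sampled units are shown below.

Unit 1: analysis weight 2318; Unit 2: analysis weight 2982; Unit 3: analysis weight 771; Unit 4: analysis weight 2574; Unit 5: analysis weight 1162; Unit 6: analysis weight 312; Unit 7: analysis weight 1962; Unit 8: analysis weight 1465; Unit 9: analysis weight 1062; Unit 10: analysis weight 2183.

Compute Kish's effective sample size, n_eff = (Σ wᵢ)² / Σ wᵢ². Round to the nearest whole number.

Σ wᵢ = 2318 + 2982 + 771 + 2574 + 1162 + 312 + 1962 + 1465 + 1062 + 2183 = 16791
Σ wᵢ² = 5373124 + 8892324 + 594441 + 6625476 + 1350244 + 97344 + 3849444 + 2146225 + 1127844 + 4765489 = 34821955
n_eff = 16791² / 34821955 = 281937681 / 34821955 = 8.0965495

8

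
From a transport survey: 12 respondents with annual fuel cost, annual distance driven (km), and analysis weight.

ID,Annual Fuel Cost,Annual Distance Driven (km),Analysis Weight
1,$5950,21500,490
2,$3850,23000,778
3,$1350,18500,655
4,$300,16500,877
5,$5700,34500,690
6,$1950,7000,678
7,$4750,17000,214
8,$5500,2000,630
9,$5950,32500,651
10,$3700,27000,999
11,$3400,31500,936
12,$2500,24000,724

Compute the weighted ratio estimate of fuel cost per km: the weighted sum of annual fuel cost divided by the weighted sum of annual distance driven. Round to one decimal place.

0.2

Σ wᵢ·y = 5950×490 + 3850×778 + 1350×655 + 300×877 + 5700×690 + 1950×678 + 4750×214 + 5500×630 + 5950×651 + 3700×999 + 3400×936 + 2500×724
  = 2915500 + 2995300 + 884250 + 263100 + 3933000 + 1322100 + 1016500 + 3465000 + 3873450 + 3696300 + 3182400 + 1810000 = 29356900
Σ wᵢ·x = 21500×490 + 23000×778 + 18500×655 + 16500×877 + 34500×690 + 7000×678 + 17000×214 + 2000×630 + 32500×651 + 27000×999 + 31500×936 + 24000×724
  = 183456500
Ratio = 29356900 / 183456500 = 0.16002104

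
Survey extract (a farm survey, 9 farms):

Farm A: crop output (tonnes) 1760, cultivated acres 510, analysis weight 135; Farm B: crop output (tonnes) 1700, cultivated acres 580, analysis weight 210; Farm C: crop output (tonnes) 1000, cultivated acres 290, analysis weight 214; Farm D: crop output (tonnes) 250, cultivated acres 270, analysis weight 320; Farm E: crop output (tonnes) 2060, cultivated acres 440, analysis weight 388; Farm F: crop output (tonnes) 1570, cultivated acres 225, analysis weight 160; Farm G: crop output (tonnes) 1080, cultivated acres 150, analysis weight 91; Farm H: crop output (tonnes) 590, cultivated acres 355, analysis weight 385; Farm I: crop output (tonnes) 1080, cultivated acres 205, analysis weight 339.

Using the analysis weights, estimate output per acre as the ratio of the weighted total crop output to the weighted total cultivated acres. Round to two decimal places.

3.44

Σ wᵢ·y = 1760×135 + 1700×210 + 1000×214 + 250×320 + 2060×388 + 1570×160 + 1080×91 + 590×385 + 1080×339
  = 2630630
Σ wᵢ·x = 510×135 + 580×210 + 290×214 + 270×320 + 440×388 + 225×160 + 150×91 + 355×385 + 205×339
  = 68850 + 121800 + 62060 + 86400 + 170720 + 36000 + 13650 + 136675 + 69495 = 765650
Ratio = 2630630 / 765650 = 3.4358127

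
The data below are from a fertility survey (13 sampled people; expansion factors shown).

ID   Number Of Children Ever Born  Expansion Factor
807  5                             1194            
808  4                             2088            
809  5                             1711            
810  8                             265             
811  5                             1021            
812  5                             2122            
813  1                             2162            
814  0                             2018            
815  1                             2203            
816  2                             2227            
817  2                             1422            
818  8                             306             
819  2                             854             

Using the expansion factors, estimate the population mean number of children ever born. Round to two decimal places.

Weighted sum = 56531
Sum of weights = 19593
Weighted mean = 56531 / 19593 = 2.8852651

2.89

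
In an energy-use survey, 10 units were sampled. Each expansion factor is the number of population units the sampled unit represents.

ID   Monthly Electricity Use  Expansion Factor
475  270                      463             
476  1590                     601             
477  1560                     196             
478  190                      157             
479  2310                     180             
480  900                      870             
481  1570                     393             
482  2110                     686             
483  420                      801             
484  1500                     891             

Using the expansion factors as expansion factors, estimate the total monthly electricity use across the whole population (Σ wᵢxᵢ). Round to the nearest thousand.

Weighted total = 270×463 + 1590×601 + 1560×196 + 190×157 + 2310×180 + 900×870 + 1570×393 + 2110×686 + 420×801 + 1500×891
  = 125010 + 955590 + 305760 + 29830 + 415800 + 783000 + 617010 + 1447460 + 336420 + 1336500 = 6352380

6352000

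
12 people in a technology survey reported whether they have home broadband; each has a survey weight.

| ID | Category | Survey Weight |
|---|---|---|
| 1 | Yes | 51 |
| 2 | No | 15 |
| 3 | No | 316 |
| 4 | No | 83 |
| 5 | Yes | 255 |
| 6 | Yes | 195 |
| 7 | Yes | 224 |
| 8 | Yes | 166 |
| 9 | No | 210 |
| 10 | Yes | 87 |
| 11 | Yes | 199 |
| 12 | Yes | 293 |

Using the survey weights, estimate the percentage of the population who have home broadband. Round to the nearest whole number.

70

Sum of weights for 'Yes' = 51 + 255 + 195 + 224 + 166 + 87 + 199 + 293 = 1470
Total weight = 51 + 15 + 316 + 83 + 255 + 195 + 224 + 166 + 210 + 87 + 199 + 293 = 2094
Weighted proportion = 1470 / 2094 = 0.70200573 → 70.200573%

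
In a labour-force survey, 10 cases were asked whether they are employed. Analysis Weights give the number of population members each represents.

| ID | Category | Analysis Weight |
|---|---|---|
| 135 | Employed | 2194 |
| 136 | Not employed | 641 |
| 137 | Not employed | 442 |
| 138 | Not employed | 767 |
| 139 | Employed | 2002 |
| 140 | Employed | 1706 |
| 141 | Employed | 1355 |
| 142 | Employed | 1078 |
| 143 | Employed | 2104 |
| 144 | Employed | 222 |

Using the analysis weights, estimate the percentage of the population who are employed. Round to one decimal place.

Sum of weights for 'Employed' = 2194 + 2002 + 1706 + 1355 + 1078 + 2104 + 222 = 10661
Total weight = 2194 + 641 + 442 + 767 + 2002 + 1706 + 1355 + 1078 + 2104 + 222 = 12511
Weighted proportion = 10661 / 12511 = 0.85213013 → 85.213013%

85.2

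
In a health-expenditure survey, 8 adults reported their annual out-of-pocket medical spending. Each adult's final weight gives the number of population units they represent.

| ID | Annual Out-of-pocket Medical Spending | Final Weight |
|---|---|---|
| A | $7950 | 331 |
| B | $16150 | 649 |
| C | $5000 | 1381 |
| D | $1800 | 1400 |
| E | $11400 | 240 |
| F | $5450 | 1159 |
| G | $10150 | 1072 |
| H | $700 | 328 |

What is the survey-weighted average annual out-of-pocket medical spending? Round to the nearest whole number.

Weighted sum = 42700750
Sum of weights = 331 + 649 + 1381 + 1400 + 240 + 1159 + 1072 + 328 = 6560
Weighted mean = 42700750 / 6560 = 6509.2607

6509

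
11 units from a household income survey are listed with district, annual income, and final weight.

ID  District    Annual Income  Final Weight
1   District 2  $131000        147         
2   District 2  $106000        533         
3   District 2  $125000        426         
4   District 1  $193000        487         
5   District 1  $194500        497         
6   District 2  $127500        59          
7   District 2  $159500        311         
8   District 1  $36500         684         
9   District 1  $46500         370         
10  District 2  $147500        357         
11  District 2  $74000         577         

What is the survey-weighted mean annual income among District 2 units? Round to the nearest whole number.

District 2 rows: 1, 2, 3, 6, 7, 10, 11
Weighted sum = 131000×147 + 106000×533 + 125000×426 + 127500×59 + 159500×311 + 147500×357 + 74000×577
  = 19257000 + 56498000 + 53250000 + 7522500 + 49604500 + 52657500 + 42698000 = 281487500
Sum of weights = 147 + 533 + 426 + 59 + 311 + 357 + 577 = 2410
Weighted mean = 281487500 / 2410 = 116799.79

116800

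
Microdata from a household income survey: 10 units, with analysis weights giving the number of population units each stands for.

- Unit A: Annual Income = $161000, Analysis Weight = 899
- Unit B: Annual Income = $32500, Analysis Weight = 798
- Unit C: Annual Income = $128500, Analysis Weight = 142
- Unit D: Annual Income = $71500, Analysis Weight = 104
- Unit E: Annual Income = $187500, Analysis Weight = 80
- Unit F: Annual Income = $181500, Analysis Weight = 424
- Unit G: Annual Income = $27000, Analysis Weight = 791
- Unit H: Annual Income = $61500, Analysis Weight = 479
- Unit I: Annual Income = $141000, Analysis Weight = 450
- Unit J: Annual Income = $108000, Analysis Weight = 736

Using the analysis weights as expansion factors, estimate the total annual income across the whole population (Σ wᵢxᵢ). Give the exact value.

482066500

Weighted total = 482066500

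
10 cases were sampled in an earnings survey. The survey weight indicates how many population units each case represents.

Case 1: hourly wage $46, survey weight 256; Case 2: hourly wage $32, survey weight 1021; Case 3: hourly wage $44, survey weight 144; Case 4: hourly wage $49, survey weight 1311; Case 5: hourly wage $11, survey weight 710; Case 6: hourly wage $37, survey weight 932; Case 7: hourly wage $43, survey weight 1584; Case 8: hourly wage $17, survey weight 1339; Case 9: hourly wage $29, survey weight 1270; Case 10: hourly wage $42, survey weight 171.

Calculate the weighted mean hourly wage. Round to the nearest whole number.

33

Weighted sum = 46×256 + 32×1021 + 44×144 + 49×1311 + 11×710 + 37×932 + 43×1584 + 17×1339 + 29×1270 + 42×171
  = 292204
Sum of weights = 256 + 1021 + 144 + 1311 + 710 + 932 + 1584 + 1339 + 1270 + 171 = 8738
Weighted mean = 292204 / 8738 = 33.440604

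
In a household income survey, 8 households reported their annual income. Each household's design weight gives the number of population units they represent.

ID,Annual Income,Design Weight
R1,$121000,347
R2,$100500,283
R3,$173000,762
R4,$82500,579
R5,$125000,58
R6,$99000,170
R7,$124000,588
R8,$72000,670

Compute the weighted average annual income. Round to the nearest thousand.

Weighted sum = 395254000
Sum of weights = 347 + 283 + 762 + 579 + 58 + 170 + 588 + 670 = 3457
Weighted mean = 395254000 / 3457 = 114334.39

114000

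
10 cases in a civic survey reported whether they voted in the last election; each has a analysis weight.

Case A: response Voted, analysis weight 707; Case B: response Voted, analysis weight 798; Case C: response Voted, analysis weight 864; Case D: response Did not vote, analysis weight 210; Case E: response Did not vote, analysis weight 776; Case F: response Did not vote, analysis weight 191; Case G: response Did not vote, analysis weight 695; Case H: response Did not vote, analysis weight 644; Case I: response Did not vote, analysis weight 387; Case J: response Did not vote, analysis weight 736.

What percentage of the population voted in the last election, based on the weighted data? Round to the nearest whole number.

Sum of weights for 'Voted' = 707 + 798 + 864 = 2369
Total weight = 707 + 798 + 864 + 210 + 776 + 191 + 695 + 644 + 387 + 736 = 6008
Weighted proportion = 2369 / 6008 = 0.39430759 → 39.430759%

39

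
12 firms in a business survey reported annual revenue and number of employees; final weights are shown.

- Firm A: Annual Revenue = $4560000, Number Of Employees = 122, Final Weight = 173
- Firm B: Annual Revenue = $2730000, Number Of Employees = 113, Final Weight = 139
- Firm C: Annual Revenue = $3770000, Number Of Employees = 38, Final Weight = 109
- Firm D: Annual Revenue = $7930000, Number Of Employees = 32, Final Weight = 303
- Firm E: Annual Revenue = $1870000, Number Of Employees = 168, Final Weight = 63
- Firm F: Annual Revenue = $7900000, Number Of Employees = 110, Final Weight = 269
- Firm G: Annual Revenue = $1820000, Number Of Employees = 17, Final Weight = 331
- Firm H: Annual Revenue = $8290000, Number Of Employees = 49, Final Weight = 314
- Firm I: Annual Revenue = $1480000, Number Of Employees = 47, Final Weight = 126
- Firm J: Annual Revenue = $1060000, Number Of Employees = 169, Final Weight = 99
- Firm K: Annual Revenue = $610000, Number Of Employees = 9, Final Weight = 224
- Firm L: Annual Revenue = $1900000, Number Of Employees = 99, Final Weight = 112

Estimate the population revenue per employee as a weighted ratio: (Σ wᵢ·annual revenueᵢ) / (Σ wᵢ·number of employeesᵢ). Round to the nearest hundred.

68200

Σ wᵢ·y = 4560000×173 + 2730000×139 + 3770000×109 + 7930000×303 + 1870000×63 + 7900000×269 + 1820000×331 + 8290000×314 + 1480000×126 + 1060000×99 + 610000×224 + 1900000×112
  = 788880000 + 379470000 + 410930000 + 2402790000 + 117810000 + 2125100000 + 602420000 + 2603060000 + 186480000 + 104940000 + 136640000 + 212800000 = 10071320000
Σ wᵢ·x = 122×173 + 113×139 + 38×109 + 32×303 + 168×63 + 110×269 + 17×331 + 49×314 + 47×126 + 169×99 + 9×224 + 99×112
  = 147595
Ratio = 10071320000 / 147595 = 68236.187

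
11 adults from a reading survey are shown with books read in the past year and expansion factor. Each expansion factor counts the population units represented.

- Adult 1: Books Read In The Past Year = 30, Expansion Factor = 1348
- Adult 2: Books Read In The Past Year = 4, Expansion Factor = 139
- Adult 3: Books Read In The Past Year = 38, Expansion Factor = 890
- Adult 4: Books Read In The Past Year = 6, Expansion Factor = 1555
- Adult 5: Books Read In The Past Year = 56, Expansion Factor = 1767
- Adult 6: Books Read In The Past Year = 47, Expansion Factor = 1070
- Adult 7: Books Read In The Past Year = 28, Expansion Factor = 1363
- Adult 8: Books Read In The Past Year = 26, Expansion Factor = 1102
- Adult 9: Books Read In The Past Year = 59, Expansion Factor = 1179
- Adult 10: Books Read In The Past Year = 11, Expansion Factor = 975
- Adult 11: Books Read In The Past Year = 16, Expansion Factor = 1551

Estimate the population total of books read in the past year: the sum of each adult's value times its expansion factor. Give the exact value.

405306

Weighted total = 30×1348 + 4×139 + 38×890 + 6×1555 + 56×1767 + 47×1070 + 28×1363 + 26×1102 + 59×1179 + 11×975 + 16×1551
  = 40440 + 556 + 33820 + 9330 + 98952 + 50290 + 38164 + 28652 + 69561 + 10725 + 24816 = 405306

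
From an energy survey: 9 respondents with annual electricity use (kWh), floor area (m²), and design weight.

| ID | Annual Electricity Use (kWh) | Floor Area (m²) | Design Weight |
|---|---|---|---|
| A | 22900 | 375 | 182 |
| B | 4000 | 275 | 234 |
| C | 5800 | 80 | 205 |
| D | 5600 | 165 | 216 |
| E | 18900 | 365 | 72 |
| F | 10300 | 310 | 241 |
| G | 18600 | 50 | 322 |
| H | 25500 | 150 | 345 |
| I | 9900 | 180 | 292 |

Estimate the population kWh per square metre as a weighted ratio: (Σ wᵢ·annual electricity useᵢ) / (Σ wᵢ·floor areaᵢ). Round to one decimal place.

71.5

Σ wᵢ·y = 22900×182 + 4000×234 + 5800×205 + 5600×216 + 18900×72 + 10300×241 + 18600×322 + 25500×345 + 9900×292
  = 29023000
Σ wᵢ·x = 375×182 + 275×234 + 80×205 + 165×216 + 365×72 + 310×241 + 50×322 + 150×345 + 180×292
  = 406040
Ratio = 29023000 / 406040 = 71.478179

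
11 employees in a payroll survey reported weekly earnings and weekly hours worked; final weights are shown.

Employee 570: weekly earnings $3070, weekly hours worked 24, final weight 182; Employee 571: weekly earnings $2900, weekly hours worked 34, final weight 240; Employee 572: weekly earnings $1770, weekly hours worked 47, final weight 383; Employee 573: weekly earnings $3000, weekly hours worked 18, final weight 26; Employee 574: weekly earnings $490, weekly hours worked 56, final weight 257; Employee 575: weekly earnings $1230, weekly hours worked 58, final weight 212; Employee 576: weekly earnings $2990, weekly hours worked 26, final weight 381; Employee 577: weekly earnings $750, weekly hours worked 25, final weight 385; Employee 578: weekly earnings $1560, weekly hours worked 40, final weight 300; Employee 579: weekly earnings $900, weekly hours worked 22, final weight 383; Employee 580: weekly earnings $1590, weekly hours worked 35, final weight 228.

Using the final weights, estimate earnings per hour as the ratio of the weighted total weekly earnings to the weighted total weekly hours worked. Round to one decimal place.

Σ wᵢ·y = 3070×182 + 2900×240 + 1770×383 + 3000×26 + 490×257 + 1230×212 + 2990×381 + 750×385 + 1560×300 + 900×383 + 1590×228
  = 5000500
Σ wᵢ·x = 24×182 + 34×240 + 47×383 + 18×26 + 56×257 + 58×212 + 26×381 + 25×385 + 40×300 + 22×383 + 35×228
  = 4368 + 8160 + 18001 + 468 + 14392 + 12296 + 9906 + 9625 + 12000 + 8426 + 7980 = 105622
Ratio = 5000500 / 105622 = 47.343356

47.3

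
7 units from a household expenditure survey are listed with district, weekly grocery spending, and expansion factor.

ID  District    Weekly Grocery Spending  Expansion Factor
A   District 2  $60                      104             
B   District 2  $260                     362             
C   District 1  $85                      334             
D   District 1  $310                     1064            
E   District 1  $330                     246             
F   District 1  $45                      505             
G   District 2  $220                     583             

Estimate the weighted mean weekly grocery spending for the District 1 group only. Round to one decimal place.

215.0

District 1 rows: C, D, E, F
Weighted sum = 85×334 + 310×1064 + 330×246 + 45×505
  = 28390 + 329840 + 81180 + 22725 = 462135
Sum of weights = 334 + 1064 + 246 + 505 = 2149
Weighted mean = 462135 / 2149 = 215.04653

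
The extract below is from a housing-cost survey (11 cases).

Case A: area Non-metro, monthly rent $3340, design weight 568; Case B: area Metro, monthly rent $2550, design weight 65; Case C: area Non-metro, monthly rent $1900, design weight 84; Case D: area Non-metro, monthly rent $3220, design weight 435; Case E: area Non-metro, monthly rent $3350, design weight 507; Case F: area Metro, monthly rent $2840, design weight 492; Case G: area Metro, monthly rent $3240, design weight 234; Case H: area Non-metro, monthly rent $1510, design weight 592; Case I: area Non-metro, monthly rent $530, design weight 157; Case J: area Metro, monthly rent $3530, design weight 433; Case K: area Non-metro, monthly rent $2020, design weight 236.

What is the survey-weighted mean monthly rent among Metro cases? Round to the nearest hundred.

Metro rows: B, F, G, J
Weighted sum = 2550×65 + 2840×492 + 3240×234 + 3530×433
  = 165750 + 1397280 + 758160 + 1528490 = 3849680
Sum of weights = 65 + 492 + 234 + 433 = 1224
Weighted mean = 3849680 / 1224 = 3145.1634

3100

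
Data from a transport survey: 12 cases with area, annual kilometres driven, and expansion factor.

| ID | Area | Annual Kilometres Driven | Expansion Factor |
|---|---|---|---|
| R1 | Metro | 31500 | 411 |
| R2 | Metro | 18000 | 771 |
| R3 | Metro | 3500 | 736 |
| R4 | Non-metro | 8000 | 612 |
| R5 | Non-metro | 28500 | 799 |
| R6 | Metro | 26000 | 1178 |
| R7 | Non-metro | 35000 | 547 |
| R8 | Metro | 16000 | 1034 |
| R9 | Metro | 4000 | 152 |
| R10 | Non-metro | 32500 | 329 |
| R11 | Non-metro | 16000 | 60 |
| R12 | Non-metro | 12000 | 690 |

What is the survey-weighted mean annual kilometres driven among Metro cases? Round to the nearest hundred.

18000

Metro rows: R1, R2, R3, R6, R8, R9
Weighted sum = 31500×411 + 18000×771 + 3500×736 + 26000×1178 + 16000×1034 + 4000×152
  = 12946500 + 13878000 + 2576000 + 30628000 + 16544000 + 608000 = 77180500
Sum of weights = 411 + 771 + 736 + 1178 + 1034 + 152 = 4282
Weighted mean = 77180500 / 4282 = 18024.404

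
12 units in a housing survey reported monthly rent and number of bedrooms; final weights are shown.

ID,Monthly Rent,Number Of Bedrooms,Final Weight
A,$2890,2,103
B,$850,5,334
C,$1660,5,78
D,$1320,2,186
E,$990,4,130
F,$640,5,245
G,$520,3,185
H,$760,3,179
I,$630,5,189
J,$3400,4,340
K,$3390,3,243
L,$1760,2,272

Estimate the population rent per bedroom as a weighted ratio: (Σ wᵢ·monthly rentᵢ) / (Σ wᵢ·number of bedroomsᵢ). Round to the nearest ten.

Σ wᵢ·y = 4051870
Σ wᵢ·x = 2×103 + 5×334 + 5×78 + 2×186 + 4×130 + 5×245 + 3×185 + 3×179 + 5×189 + 4×340 + 3×243 + 2×272
  = 206 + 1670 + 390 + 372 + 520 + 1225 + 555 + 537 + 945 + 1360 + 729 + 544 = 9053
Ratio = 4051870 / 9053 = 447.57208

450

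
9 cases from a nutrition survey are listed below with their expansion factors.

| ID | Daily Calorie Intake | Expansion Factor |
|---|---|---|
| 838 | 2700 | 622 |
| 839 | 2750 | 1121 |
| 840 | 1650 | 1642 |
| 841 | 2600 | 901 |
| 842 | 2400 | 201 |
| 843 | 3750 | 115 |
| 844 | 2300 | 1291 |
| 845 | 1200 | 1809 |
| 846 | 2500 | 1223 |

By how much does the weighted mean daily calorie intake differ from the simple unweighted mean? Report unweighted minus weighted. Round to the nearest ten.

Unweighted sum = 2700 + 2750 + 1650 + 2600 + 2400 + 3750 + 2300 + 1200 + 2500 = 21850
Unweighted mean = 21850 / 9 = 2427.7778
Weighted sum = 2700×622 + 2750×1121 + 1650×1642 + 2600×901 + 2400×201 + 3750×115 + 2300×1291 + 1200×1809 + 2500×1223
  = 18925300
Sum of weights = 622 + 1121 + 1642 + 901 + 201 + 115 + 1291 + 1809 + 1223 = 8925
Weighted mean = 18925300 / 8925 = 2120.4818
Difference (unweighted minus weighted) = 307.29599

310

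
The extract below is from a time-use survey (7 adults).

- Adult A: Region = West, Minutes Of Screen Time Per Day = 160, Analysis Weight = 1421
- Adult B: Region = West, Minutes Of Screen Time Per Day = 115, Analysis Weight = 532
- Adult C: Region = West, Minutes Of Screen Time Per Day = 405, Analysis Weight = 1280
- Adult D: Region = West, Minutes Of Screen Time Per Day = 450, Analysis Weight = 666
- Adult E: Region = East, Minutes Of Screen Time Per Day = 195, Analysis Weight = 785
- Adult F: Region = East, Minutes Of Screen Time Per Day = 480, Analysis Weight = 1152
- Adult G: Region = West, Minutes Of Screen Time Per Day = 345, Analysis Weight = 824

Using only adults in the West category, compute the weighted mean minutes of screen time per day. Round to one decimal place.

294.5

West rows: A, B, C, D, G
Weighted sum = 160×1421 + 115×532 + 405×1280 + 450×666 + 345×824
  = 227360 + 61180 + 518400 + 299700 + 284280 = 1390920
Sum of weights = 1421 + 532 + 1280 + 666 + 824 = 4723
Weighted mean = 1390920 / 4723 = 294.49926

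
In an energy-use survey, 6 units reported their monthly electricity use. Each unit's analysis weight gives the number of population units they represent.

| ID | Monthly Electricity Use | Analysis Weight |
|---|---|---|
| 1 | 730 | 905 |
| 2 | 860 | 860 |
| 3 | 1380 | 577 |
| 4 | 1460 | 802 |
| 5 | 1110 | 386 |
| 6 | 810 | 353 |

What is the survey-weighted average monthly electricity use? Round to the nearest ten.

1050

Weighted sum = 730×905 + 860×860 + 1380×577 + 1460×802 + 1110×386 + 810×353
  = 4081820
Sum of weights = 905 + 860 + 577 + 802 + 386 + 353 = 3883
Weighted mean = 4081820 / 3883 = 1051.2027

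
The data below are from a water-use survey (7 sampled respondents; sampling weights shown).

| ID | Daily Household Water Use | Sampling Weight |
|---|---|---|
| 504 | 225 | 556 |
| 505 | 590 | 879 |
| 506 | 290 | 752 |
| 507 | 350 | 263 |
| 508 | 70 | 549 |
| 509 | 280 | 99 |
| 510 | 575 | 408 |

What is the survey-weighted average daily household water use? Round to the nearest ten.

Weighted sum = 225×556 + 590×879 + 290×752 + 350×263 + 70×549 + 280×99 + 575×408
  = 125100 + 518610 + 218080 + 92050 + 38430 + 27720 + 234600 = 1254590
Sum of weights = 556 + 879 + 752 + 263 + 549 + 99 + 408 = 3506
Weighted mean = 1254590 / 3506 = 357.84084

360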